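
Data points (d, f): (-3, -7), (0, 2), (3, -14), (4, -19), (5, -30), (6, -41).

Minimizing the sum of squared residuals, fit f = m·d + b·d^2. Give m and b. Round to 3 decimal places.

The normal system XᵀX·[m, b]ᵀ = Xᵀf is [[95, 405]; [405, 2339]]·[m, b]ᵀ = [-493, -2719]ᵀ.
Determinant 95·2339 − 405² = 58180.
m = ((-493)·2339 − 405·(-2719))/58180 = -12983/14545; b = (95·(-2719) − 405·(-493))/58180 = -2932/2909.

m = -0.893, b = -1.008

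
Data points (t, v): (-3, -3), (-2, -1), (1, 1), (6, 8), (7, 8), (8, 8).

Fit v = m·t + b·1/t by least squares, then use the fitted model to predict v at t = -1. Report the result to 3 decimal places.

Forming XᵀX = [[163, 6]; [6, 40217/28224]] and Xᵀv = [180, 251/42]ᵀ gives XᵀX·[m, b]ᵀ = Xᵀv.
det = 163·(40217/28224) − 6² = 5539307/28224.
m = (180·(40217/28224) − 6·(251/42))/(5539307/28224) = 6227028/5539307; b = (163·(251/42) − 6·180)/(5539307/28224) = -2988384/5539307.
At t = -1: v̂ = (6227028/5539307)·(-1) + (-2988384/5539307)·(-1) = -3238644/5539307.

v̂ = -0.585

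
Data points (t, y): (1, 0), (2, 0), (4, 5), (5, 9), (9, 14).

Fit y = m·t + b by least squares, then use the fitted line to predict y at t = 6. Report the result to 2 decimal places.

ŷ = 9.01

The normal system MᵀM·[m, b]ᵀ = Mᵀy is [[127, 21]; [21, 5]]·[m, b]ᵀ = [191, 28]ᵀ.
Δ = 127·5 − 21² = 194.
m = (191·5 − 21·28)/194 = 367/194; b = (127·28 − 21·191)/194 = -455/194.
At t = 6: ŷ = (367/194)·(6) + (-455/194)·(1) = 1747/194.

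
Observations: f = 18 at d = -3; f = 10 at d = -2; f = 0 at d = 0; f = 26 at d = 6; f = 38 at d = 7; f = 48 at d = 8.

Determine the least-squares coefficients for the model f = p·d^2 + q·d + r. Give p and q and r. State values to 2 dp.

p = 1.04, q = -2.25, r = 1.29

Compute the Gram sums: Σd^2·d^2 = 7890, Σd^2·d = 1036, Σd^2 = 162, Σd·d = 162, Σd = 16, Σ1 = 6.
For Aᵀf: Σd^2·f = 6072, Σd·f = 732, Σf = 140.
So AᵀA·[p, q, r]ᵀ = Aᵀf: [[7890, 1036, 162]; [1036, 162, 16]; [162, 16, 6]]·[p, q, r]ᵀ = [6072, 732, 140]ᵀ.
Row-reducing yields p = 21329/20535, q = -15412/6845, r = 26563/20535.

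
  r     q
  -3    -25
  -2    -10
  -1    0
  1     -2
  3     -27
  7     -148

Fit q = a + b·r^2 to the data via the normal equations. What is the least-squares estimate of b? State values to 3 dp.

Sums needed: Σ1 = 6, Σr^2 = 73, Σr^2·r^2 = 2581.
Moment sums: Σq = -212, Σr^2·q = -7762.
MᵀM·[a, b]ᵀ = Mᵀq becomes [[6, 73]; [73, 2581]]·[a, b]ᵀ = [-212, -7762]ᵀ.
Eliminating b: 2581·(row 1) − 73·(row 2) gives 10157·a = 2581·(-212) − 73·(-7762) = 19454, so a = 19454/10157.
Then b = ((-7762) − 73·(19454/10157))/2581 = -31096/10157.

b = -3.062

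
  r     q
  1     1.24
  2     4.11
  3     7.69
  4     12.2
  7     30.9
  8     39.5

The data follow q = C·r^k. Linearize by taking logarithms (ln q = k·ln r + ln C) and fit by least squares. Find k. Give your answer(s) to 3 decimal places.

Let Y = ln q. Fitting Y = k·ln r + ln C by least squares:
Over the data: Σln r = 7.2034, Σ(ln r)² = 11.7199, Σln q = 13.2769, Σln r·ln q = 21.0091.
Normal system: [[11.7199, 7.2034]; [7.2034, 6]]·[k, ln C]ᵀ = [21.0091, 13.2769]ᵀ.
Δ = 11.7199·6 − (7.2034)² = 18.4301; k = (21.0091·6 − 7.2034·13.2769)/18.4301 = 1.65031, ln C = (11.7199·13.2769 − 7.2034·21.0091)/18.4301 = 0.23151.

k = 1.650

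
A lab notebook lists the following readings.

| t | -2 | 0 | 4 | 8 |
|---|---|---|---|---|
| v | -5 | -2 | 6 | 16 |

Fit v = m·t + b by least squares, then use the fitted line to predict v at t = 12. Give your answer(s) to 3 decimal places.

v̂ = 23.797

From the data, Σt·t = 84, Σt = 10, Σ1 = 4.
Moment sums: Σt·v = 162, Σv = 15.
det = 84·4 − 10² = 236.
m = (162·4 − 10·15)/236 = 249/118; b = (84·15 − 10·162)/236 = -90/59.
At t = 12: v̂ = (249/118)·(12) + (-90/59)·(1) = 1404/59.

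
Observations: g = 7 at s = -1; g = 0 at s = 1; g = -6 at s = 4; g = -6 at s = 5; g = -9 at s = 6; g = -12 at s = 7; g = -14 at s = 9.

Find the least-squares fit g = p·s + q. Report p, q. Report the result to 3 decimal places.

From the data, Σs·s = 209, Σs = 31, Σ1 = 7.
For Aᵀg: Σs·g = -325, Σg = -40.
Eliminating q: 7·(row 1) − 31·(row 2) gives 502·p = 7·(-325) − 31·(-40) = -1035, so p = -1035/502.
Then q = ((-40) − 31·(-1035/502))/7 = 1715/502.

p = -2.062, q = 3.416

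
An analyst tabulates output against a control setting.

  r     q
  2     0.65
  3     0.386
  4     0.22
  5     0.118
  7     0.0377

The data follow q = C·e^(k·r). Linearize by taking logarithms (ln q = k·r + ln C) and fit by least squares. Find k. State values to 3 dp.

k = -0.574

Linearized form: ln q = k·r + ln C. From the 5 transformed points,
Sums: Σr = 21.0000, Σ(r)² = 103.0000, Σln q = -8.3120, Σr·ln q = -43.4059.
Normal system: [[103.0000, 21.0000]; [21.0000, 5]]·[k, ln C]ᵀ = [-43.4059, -8.3120]ᵀ.
Slope k = (n·Σr·ln q − Σr·Σln q)/(n·Σ(r)² − (Σr)²) = (5·-43.4059 − 21.0000·-8.3120)/74.0000 = -0.57402; ln C = (Σln q − k·Σr)/n = 0.74848.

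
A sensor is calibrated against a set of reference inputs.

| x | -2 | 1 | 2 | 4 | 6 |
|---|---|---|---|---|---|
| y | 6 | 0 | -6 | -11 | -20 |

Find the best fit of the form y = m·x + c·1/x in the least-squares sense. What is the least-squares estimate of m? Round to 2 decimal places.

m = -3.31

Sums needed: Σx·x = 61, Σx·1/x = 5, Σ1/x·1/x = 229/144.
For Mᵀy: Σx·y = -188, Σ1/x·y = -145/12.
MᵀM·[m, c]ᵀ = Mᵀy becomes [[61, 5]; [5, 229/144]]·[m, c]ᵀ = [-188, -145/12]ᵀ.
Determinant 61·(229/144) − 5² = 10369/144.
m = ((-188)·(229/144) − 5·(-145/12))/(10369/144) = -34352/10369; c = (61·(-145/12) − 5·(-188))/(10369/144) = 29220/10369.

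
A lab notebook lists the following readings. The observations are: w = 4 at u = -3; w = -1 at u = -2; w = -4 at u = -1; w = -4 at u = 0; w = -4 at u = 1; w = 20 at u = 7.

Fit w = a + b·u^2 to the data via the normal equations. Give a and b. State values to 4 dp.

a = -3.3709, b = 0.4879

The normal system AᵀA·[a, b]ᵀ = Aᵀw is [[6, 64]; [64, 2500]]·[a, b]ᵀ = [11, 1004]ᵀ.
det = 6·2500 − 64² = 10904.
a = (11·2500 − 64·1004)/10904 = -9189/2726; b = (6·1004 − 64·11)/10904 = 665/1363.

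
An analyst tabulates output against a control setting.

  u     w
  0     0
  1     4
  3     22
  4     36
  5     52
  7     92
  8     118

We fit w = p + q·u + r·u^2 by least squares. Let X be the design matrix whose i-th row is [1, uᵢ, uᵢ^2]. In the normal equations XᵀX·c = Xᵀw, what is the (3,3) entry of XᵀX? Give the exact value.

7460

Row 3 ↔ basis u^2, column 3 ↔ basis u^2, so (XᵀX)_{3,3} = Σᵢ (u^2)·(u^2) = (0)·(0) + (1)·(1) + (9)·(9) + (16)·(16) + (25)·(25) + (49)·(49) + (64)·(64) = 7460.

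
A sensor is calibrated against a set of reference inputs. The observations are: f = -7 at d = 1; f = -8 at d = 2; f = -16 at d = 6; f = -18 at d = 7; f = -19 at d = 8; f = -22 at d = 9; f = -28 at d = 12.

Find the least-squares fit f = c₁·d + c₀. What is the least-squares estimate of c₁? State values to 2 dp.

AᵀA·[c₁, c₀]ᵀ = Aᵀf reads: 379·c₁ + 45·c₀ = -931;  45·c₁ + 7·c₀ = -118.
(Σd·d = 379, Σd = 45, Σ1 = 7, Σd·f = -931, Σf = -118.)
det = 379·7 − 45² = 628.
c₁ = ((-931)·7 − 45·(-118))/628 = -1207/628; c₀ = (379·(-118) − 45·(-931))/628 = -2827/628.

c₁ = -1.92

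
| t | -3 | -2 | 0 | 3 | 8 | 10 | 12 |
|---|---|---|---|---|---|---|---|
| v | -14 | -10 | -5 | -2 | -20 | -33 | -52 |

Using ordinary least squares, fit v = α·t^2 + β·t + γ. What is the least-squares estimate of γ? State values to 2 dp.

With design matrix A, AᵀA = [[35010, 3232, 330]; [3232, 330, 28]; [330, 28, 7]] and Aᵀv = [-12252, -1058, -136]ᵀ.
Row-reducing yields α = -508334/1023713, β = 2044707/1023713, γ = -4103792/1023713.

γ = -4.01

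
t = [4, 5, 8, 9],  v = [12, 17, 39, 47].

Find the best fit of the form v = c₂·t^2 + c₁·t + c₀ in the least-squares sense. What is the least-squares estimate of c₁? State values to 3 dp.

c₁ = 2.213

From the data, Σt^2·t^2 = 11538, Σt^2·t = 1430, Σt^2 = 186, Σt·t = 186, Σt = 26, Σ1 = 4.
Right-hand side: Σt^2·v = 6920, Σt·v = 868, Σv = 115.
So AᵀA·[c₂, c₁, c₀]ᵀ = Aᵀv: [[11538, 1430, 186]; [1430, 186, 26]; [186, 26, 4]]·[c₂, c₁, c₀]ᵀ = [6920, 868, 115]ᵀ.
Inverting the 3×3 Gram matrix, [c₂, c₁, c₀]ᵀ = [3/8, 301/136, -209/68]ᵀ.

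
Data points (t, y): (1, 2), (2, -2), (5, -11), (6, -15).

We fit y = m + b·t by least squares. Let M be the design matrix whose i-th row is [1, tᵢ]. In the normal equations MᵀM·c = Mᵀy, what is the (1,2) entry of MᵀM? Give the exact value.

Row 1 ↔ basis 1, column 2 ↔ basis t, so (MᵀM)_{1,2} = Σᵢ t = (1)·(1) + (1)·(2) + (1)·(5) + (1)·(6) = 14.

14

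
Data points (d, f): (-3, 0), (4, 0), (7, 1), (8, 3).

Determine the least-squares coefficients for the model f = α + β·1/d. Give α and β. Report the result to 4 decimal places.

α = 0.9235, β = 1.6573

The normal equations are: 4·α + (31/168)·β = 4;  (31/168)·α + (5917/28224)·β = 29/56.
det = 4·(5917/28224) − (31/168)² = 2523/3136.
α = (4·(5917/28224) − (31/168)·(29/56))/(2523/3136) = 20971/22707; β = (4·(29/56) − (31/168)·4)/(2523/3136) = 12544/7569.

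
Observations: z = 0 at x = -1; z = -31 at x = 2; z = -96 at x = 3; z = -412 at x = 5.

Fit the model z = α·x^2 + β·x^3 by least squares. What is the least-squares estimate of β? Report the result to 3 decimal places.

β = -2.895

Entries of MᵀM: Σx^2·x^2 = 723, Σx^2·x^3 = 3399, Σx^3·x^3 = 16419.
And Σx^2·z = -11288, Σx^3·z = -54340.
Normal equations: [[723, 3399]; [3399, 16419]]·[α, β]ᵀ = [-11288, -54340]ᵀ.
Δ = 723·16419 − 3399² = 317736.
α = ((-11288)·16419 − 3399·(-54340))/317736 = -5889/2942; β = (723·(-54340) − 3399·(-11288))/317736 = -25553/8826.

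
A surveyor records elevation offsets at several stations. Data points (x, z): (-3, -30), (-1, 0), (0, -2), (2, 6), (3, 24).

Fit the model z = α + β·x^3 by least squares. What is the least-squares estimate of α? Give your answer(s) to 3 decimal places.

Compute the Gram sums: Σ1 = 5, Σx^3 = 7, Σx^3·x^3 = 1523.
And Σz = -2, Σx^3·z = 1506.
Normal equations: [[5, 7]; [7, 1523]]·[α, β]ᵀ = [-2, 1506]ᵀ.
Determinant 5·1523 − 7² = 7566.
α = ((-2)·1523 − 7·1506)/7566 = -6794/3783; β = (5·1506 − 7·(-2))/7566 = 3772/3783.

α = -1.796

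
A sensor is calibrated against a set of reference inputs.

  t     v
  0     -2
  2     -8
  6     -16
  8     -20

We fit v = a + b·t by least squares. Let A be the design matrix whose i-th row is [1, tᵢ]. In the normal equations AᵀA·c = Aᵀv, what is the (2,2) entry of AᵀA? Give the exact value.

Row 2 ↔ basis t, column 2 ↔ basis t, so (AᵀA)_{2,2} = Σᵢ (t)·(t) = (0)·(0) + (2)·(2) + (6)·(6) + (8)·(8) = 104.

104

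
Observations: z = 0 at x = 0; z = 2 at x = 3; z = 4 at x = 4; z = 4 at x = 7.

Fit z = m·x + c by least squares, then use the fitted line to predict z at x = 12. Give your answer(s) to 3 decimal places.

ẑ = 7.600

With design matrix M, MᵀM = [[74, 14]; [14, 4]] and Mᵀz = [50, 10]ᵀ.
Δ = 74·4 − 14² = 100.
m = (50·4 − 14·10)/100 = 3/5; c = (74·10 − 14·50)/100 = 2/5.
At x = 12: ẑ = (3/5)·(12) + (2/5)·(1) = 38/5.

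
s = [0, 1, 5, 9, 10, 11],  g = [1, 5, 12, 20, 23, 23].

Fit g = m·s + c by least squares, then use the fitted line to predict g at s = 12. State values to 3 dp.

ĝ = 26.000

Sums needed: Σs·s = 328, Σs = 36, Σ1 = 6.
Moment sums: Σs·g = 728, Σg = 84.
AᵀA·[m, c]ᵀ = Aᵀg becomes [[328, 36]; [36, 6]]·[m, c]ᵀ = [728, 84]ᵀ.
det = 328·6 − 36² = 672.
m = (728·6 − 36·84)/672 = 2; c = (328·84 − 36·728)/672 = 2.
At s = 12: ĝ = (2)·(12) + (2)·(1) = 26.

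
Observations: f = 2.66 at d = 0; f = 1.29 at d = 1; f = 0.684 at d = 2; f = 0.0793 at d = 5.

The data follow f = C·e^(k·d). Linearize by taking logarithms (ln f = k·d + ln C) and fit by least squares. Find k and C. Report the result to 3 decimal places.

k = -0.701, C = 2.669

Linearized form: ln f = k·d + ln C. From the 4 transformed points,
XᵀX = [[30.0000, 8.0000]; [8.0000, 4]], rhs = [-13.1775, -1.6813]ᵀ  (here Σd = 8.0000, Σ(d)² = 30.0000, Σln f = -1.6813, Σd·ln f = -13.1775).
Slope k = (n·Σd·ln f − Σd·Σln f)/(n·Σ(d)² − (Σd)²) = (4·-13.1775 − 8.0000·-1.6813)/56.0000 = -0.70106; ln C = (Σln f − k·Σd)/n = 0.98178, so C = exp(0.98178) = 2.66921.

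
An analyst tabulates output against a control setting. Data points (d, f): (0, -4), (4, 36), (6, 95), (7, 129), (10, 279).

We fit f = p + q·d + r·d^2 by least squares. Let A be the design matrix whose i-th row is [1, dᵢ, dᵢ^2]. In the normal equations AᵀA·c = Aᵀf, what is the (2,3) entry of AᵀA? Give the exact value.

Row 2 ↔ basis d, column 3 ↔ basis d^2, so (AᵀA)_{2,3} = Σᵢ (d)·(d^2) = (0)·(0) + (4)·(16) + (6)·(36) + (7)·(49) + (10)·(100) = 1623.

1623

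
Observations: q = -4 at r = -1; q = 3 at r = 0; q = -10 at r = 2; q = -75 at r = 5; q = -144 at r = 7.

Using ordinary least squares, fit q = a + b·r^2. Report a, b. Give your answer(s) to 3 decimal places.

a = 1.018, b = -2.976

Sums needed: Σ1 = 5, Σr^2 = 79, Σr^2·r^2 = 3043.
For Xᵀq: Σq = -230, Σr^2·q = -8975.
Normal equations: [[5, 79]; [79, 3043]]·[a, b]ᵀ = [-230, -8975]ᵀ.
det = 5·3043 − 79² = 8974.
a = ((-230)·3043 − 79·(-8975))/8974 = 1305/1282; b = (5·(-8975) − 79·(-230))/8974 = -3815/1282.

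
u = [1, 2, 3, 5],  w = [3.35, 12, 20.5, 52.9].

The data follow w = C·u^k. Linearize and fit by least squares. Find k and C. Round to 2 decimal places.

Taking logs, ln w = k·ln u + ln C, so regress ln w on ln u.
Σln u = 3.4012, Σ(ln u)² = 4.2777, Σln w = 10.6827, Σln u·ln w = 11.4276.
Normal system: [[4.2777, 3.4012]; [3.4012, 4]]·[k, ln C]ᵀ = [11.4276, 10.6827]ᵀ.
Slope k = (n·Σln u·ln w − Σln u·Σln w)/(n·Σ(ln u)² − (Σln u)²) = (4·11.4276 − 3.4012·10.6827)/5.5426 = 1.69168; ln C = (Σln w − k·Σln u)/n = 1.23224, so C = exp(1.23224) = 3.42889.

k = 1.69, C = 3.43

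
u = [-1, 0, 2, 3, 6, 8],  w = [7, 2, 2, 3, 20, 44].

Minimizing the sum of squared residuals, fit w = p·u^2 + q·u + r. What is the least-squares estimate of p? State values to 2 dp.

Entries of XᵀX: Σu^2·u^2 = 5490, Σu^2·u = 762, Σu^2 = 114, Σu·u = 114, Σu = 18, Σ1 = 6.
Moment sums: Σu^2·w = 3578, Σu·w = 478, Σw = 78.
So XᵀX·[p, q, r]ᵀ = Xᵀw: [[5490, 762, 114]; [762, 114, 18]; [114, 18, 6]]·[p, q, r]ᵀ = [3578, 478, 78]ᵀ.
Solving the 3×3 system (Gaussian elimination) gives p = 97/96, q = -481/160, r = 677/240.

p = 1.01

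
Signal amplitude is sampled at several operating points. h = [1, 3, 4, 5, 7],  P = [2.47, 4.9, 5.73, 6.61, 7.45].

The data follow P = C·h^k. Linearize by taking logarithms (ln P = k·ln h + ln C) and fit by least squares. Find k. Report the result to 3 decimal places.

k = 0.582

With ln Pᵢ as the transformed response and ln hᵢ as the regressor:
Over the data: Σln h = 6.0403, Σ(ln h)² = 9.5056, Σln P = 8.1360, Σln h·ln P = 11.1134.
Normal system: [[9.5056, 6.0403]; [6.0403, 5]]·[k, ln C]ᵀ = [11.1134, 8.1360]ᵀ.
Solving (det = 11.0434): k = 0.58167, ln C = 0.92450.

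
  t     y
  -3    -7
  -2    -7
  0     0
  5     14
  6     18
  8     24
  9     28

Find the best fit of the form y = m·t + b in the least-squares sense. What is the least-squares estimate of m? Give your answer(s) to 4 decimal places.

m = 2.9771

With design matrix X, XᵀX = [[219, 23]; [23, 7]] and Xᵀy = [657, 70]ᵀ.
det = 219·7 − 23² = 1004.
m = (657·7 − 23·70)/1004 = 2989/1004; b = (219·70 − 23·657)/1004 = 219/1004.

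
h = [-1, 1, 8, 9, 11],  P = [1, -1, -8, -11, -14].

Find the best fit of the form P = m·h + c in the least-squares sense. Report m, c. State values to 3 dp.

Compute the Gram sums: Σh·h = 268, Σh = 28, Σ1 = 5.
And Σh·P = -319, ΣP = -33.
AᵀA·[m, c]ᵀ = AᵀP becomes [[268, 28]; [28, 5]]·[m, c]ᵀ = [-319, -33]ᵀ.
Δ = 268·5 − 28² = 556.
m = ((-319)·5 − 28·(-33))/556 = -671/556; c = (268·(-33) − 28·(-319))/556 = 22/139.

m = -1.207, c = 0.158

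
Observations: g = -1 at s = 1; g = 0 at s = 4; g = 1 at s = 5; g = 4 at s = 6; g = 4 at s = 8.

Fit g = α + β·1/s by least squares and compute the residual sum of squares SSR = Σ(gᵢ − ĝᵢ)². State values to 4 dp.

SSR = 10.3392

Forming XᵀX = [[5, 209/120]; [209/120, 16501/14400]] and Xᵀg = [8, 11/30]ᵀ gives XᵀX·[α, β]ᵀ = Xᵀg.
Eliminating β: (16501/14400)·(row 1) − (209/120)·(row 2) gives (4853/1800)·α = (16501/14400)·8 − (209/120)·(11/30) = 30703/3600, so α = 30703/9706.
Then β = ((11/30) − (209/120)·(30703/9706))/(16501/14400) = -21780/4853.
Residuals: 137/422, -19813/9706, -12285/9706, 15381/9706, 6783/4853; SSR = 50176/4853.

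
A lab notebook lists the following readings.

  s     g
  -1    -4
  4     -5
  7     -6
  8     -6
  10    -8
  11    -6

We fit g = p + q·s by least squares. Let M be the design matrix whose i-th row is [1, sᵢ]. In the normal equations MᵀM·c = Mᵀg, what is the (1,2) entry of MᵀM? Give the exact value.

Row 1 ↔ basis 1, column 2 ↔ basis s, so (MᵀM)_{1,2} = Σᵢ s = (1)·(-1) + (1)·(4) + (1)·(7) + (1)·(8) + (1)·(10) + (1)·(11) = 39.

39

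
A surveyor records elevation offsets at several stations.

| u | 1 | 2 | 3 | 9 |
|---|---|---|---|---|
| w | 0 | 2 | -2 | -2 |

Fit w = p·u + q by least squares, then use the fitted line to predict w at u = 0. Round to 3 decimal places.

Normal-equation sums: Σu·u = 95, Σu = 15, Σ1 = 4.
Right-hand side: Σu·w = -20, Σw = -2.
So MᵀM·[p, q]ᵀ = Mᵀw: [[95, 15]; [15, 4]]·[p, q]ᵀ = [-20, -2]ᵀ.
Eliminating q: 4·(row 1) − 15·(row 2) gives 155·p = 4·(-20) − 15·(-2) = -50, so p = -10/31.
Then q = ((-2) − 15·(-10/31))/4 = 22/31.
At u = 0: ŵ = (-10/31)·(0) + (22/31)·(1) = 22/31.

ŵ = 0.710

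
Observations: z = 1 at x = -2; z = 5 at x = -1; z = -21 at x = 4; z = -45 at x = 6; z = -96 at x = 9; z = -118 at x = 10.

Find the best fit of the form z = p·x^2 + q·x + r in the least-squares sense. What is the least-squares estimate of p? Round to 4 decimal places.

p = -1.0337

With design matrix A, AᵀA = [[18130, 2000, 238]; [2000, 238, 26]; [238, 26, 6]] and Aᵀz = [-21523, -2405, -274]ᵀ.
Row-reducing yields p = -77915/75374, q = -130107/75374, r = 106173/37687.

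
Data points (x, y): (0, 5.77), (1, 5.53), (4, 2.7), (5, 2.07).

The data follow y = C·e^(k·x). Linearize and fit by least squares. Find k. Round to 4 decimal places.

Taking logs, ln y = k·x + ln C, so regress ln y on x.
AᵀA = [[42.0000, 10.0000]; [10.0000, 4]], rhs = [9.3209, 5.1837]ᵀ  (here Σx = 10.0000, Σ(x)² = 42.0000, Σln y = 5.1837, Σx·ln y = 9.3209).
Solving (det = 68.0000): k = -0.21401, ln C = 1.83095.

k = -0.2140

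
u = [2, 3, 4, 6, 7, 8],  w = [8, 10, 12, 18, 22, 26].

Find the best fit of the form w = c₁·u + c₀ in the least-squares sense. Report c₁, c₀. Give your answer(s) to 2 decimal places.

Compute the Gram sums: Σu·u = 178, Σu = 30, Σ1 = 6.
Moment sums: Σu·w = 564, Σw = 96.
Normal equations: [[178, 30]; [30, 6]]·[c₁, c₀]ᵀ = [564, 96]ᵀ.
Eliminating c₀: 6·(row 1) − 30·(row 2) gives 168·c₁ = 6·564 − 30·96 = 504, so c₁ = 3.
Then c₀ = (96 − 30·3)/6 = 1.

c₁ = 3.00, c₀ = 1.00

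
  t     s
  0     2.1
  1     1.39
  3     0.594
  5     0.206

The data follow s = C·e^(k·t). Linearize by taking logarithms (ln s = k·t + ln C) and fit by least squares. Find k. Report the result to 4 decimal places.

k = -0.4621

With ln sᵢ as the transformed response and tᵢ as the regressor:
Σt = 9.0000, Σ(t)² = 35.0000, Σln s = -1.0295, Σt·ln s = -9.1327.
Normal system: [[35.0000, 9.0000]; [9.0000, 4]]·[k, ln C]ᵀ = [-9.1327, -1.0295]ᵀ.
Δ = 35.0000·4 − (9.0000)² = 59.0000; k = (-9.1327·4 − 9.0000·-1.0295)/59.0000 = -0.46212, ln C = (35.0000·-1.0295 − 9.0000·-9.1327)/59.0000 = 0.78240.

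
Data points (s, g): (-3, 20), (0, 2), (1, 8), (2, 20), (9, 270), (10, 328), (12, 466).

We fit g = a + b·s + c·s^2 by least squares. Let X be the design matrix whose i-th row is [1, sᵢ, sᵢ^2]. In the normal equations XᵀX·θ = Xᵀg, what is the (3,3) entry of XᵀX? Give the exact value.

37395

Row 3 ↔ basis s^2, column 3 ↔ basis s^2, so (XᵀX)_{3,3} = Σᵢ (s^2)·(s^2) = (9)·(9) + (0)·(0) + (1)·(1) + (4)·(4) + (81)·(81) + (100)·(100) + (144)·(144) = 37395.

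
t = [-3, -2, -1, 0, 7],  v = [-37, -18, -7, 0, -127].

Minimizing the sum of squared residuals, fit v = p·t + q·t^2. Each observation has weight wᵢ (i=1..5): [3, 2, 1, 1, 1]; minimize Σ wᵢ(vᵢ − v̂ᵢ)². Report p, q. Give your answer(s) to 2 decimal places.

p = 3.16, q = -3.04

MᵀWM·[p, q]ᵀ = MᵀWv reads: 85·p + 245·q = -477;  245·p + 2677·q = -7373.
Δ = 85·2677 − 245² = 167520.
p = ((-477)·2677 − 245·(-7373))/167520 = 33091/10470; q = (85·(-7373) − 245·(-477))/167520 = -6373/2094.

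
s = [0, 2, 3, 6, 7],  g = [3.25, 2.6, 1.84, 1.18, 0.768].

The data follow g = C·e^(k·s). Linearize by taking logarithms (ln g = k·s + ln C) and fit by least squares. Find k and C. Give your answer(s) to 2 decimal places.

k = -0.20, C = 3.49

Let Y = ln g. Fitting Y = k·s + ln C by least squares:
XᵀX = [[98.0000, 18.0000]; [18.0000, 5]], rhs = [2.8856, 2.6455]ᵀ  (here Σs = 18.0000, Σ(s)² = 98.0000, Σln g = 2.6455, Σs·ln g = 2.8856).
Slope k = (n·Σs·ln g − Σs·Σln g)/(n·Σ(s)² − (Σs)²) = (5·2.8856 − 18.0000·2.6455)/166.0000 = -0.19994; ln C = (Σln g − k·Σs)/n = 1.24889, so C = exp(1.24889) = 3.48647.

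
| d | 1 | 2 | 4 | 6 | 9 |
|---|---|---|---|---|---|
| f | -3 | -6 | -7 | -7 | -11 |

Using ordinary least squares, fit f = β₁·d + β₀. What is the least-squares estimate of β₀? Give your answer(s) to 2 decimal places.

With design matrix M, MᵀM = [[138, 22]; [22, 5]] and Mᵀf = [-184, -34]ᵀ.
Δ = 138·5 − 22² = 206.
β₁ = ((-184)·5 − 22·(-34))/206 = -86/103; β₀ = (138·(-34) − 22·(-184))/206 = -322/103.

β₀ = -3.13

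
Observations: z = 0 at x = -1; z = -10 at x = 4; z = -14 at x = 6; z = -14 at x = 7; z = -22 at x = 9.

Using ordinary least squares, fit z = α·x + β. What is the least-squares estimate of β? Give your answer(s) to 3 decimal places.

Normal-equation sums: Σx·x = 183, Σx = 25, Σ1 = 5.
Right-hand side: Σx·z = -420, Σz = -60.
Normal equations: [[183, 25]; [25, 5]]·[α, β]ᵀ = [-420, -60]ᵀ.
Eliminating β: 5·(row 1) − 25·(row 2) gives 290·α = 5·(-420) − 25·(-60) = -600, so α = -60/29.
Then β = ((-60) − 25·(-60/29))/5 = -48/29.

β = -1.655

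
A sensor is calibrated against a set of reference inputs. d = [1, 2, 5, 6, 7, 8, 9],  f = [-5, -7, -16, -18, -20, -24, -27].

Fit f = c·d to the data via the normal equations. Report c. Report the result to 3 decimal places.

With design matrix X, XᵀX = [[260]] and Xᵀf = [-782]ᵀ.
c = (-782)/260 = -3.00769.

c = -3.008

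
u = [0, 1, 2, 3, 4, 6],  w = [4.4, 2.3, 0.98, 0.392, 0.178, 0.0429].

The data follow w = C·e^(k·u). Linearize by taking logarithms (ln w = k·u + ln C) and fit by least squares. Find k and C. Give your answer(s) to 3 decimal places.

k = -0.790, C = 4.576

With ln wᵢ as the transformed response and uᵢ as the regressor:
Σu = 16.0000, Σ(u)² = 66.0000, Σln w = -3.5170, Σu·ln w = -27.8142.
Normal system: [[66.0000, 16.0000]; [16.0000, 6]]·[k, ln C]ᵀ = [-27.8142, -3.5170]ᵀ.
Slope k = (n·Σu·ln w − Σu·Σln w)/(n·Σ(u)² − (Σu)²) = (6·-27.8142 − 16.0000·-3.5170)/140.0000 = -0.79009; ln C = (Σln w − k·Σu)/n = 1.52073, so C = exp(1.52073) = 4.57556.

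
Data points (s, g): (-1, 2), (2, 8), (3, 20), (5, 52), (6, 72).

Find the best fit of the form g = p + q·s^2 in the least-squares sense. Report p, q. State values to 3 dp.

p = 0.666, q = 2.009

Entries of MᵀM: Σ1 = 5, Σs^2 = 75, Σs^2·s^2 = 2019.
For Mᵀg: Σg = 154, Σs^2·g = 4106.
So MᵀM·[p, q]ᵀ = Mᵀg: [[5, 75]; [75, 2019]]·[p, q]ᵀ = [154, 4106]ᵀ.
Determinant 5·2019 − 75² = 4470.
p = (154·2019 − 75·4106)/4470 = 496/745; q = (5·4106 − 75·154)/4470 = 898/447.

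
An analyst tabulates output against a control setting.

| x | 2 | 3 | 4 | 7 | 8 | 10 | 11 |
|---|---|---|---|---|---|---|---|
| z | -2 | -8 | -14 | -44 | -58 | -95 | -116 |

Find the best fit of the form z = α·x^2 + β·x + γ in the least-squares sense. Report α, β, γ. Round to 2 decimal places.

Setting ∂/∂α … = 0 gives: 31491·α + 3285·β + 363·γ = -29708;  3285·α + 363·β + 45·γ = -3082;  363·α + 45·β + 7·γ = -337.
Solving the 3×3 system (Gaussian elimination) gives α = -2230/2079, β = 3947/2772, γ = -4637/2772.

α = -1.07, β = 1.42, γ = -1.67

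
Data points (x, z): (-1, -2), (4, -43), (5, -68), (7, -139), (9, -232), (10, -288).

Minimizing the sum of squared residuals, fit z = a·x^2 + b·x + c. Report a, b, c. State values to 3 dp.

a = -2.977, b = 0.800, c = 1.778

MᵀM·[a, b, c]ᵀ = Mᵀz reads: 19844·a + 2260·b + 272·c = -56793;  2260·a + 272·b + 34·c = -6451;  272·a + 34·b + 6·c = -772.
(Σx^2·x^2 = 19844, Σx^2·x = 2260, Σx^2 = 272, Σx·x = 272, Σx = 34, Σ1 = 6, Σx^2·z = -56793, Σx·z = -6451, Σz = -772.)
Solving the 3×3 system (Gaussian elimination) gives a = -7253/2436, b = 487/609, c = 361/203.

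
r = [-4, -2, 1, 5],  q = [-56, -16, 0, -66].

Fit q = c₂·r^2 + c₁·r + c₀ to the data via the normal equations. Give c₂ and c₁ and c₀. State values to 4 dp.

Compute the Gram sums: Σr^2·r^2 = 898, Σr^2·r = 54, Σr^2 = 46, Σr·r = 46, Σr = 0, Σ1 = 4.
For Xᵀq: Σr^2·q = -2610, Σr·q = -74, Σq = -138.
Normal equations: [[898, 54, 46]; [54, 46, 0]; [46, 0, 4]]·[c₂, c₁, c₀]ᵀ = [-2610, -74, -138]ᵀ.
Solving the 3×3 system (Gaussian elimination) gives c₂ = -7177/2343, c₁ = 1552/781, c₀ = 1702/2343.

c₂ = -3.0632, c₁ = 1.9872, c₀ = 0.7264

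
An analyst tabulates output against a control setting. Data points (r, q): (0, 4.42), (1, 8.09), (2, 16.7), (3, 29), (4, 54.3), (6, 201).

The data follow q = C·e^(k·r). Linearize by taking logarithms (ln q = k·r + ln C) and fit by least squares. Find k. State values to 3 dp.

With ln qᵢ as the transformed response and rᵢ as the regressor:
XᵀX = [[66.0000, 16.0000]; [16.0000, 6]], rhs = [65.6213, 19.0573]ᵀ  (here Σr = 16.0000, Σ(r)² = 66.0000, Σln q = 19.0573, Σr·ln q = 65.6213).
Solving (det = 140.0000): k = 0.63436, ln C = 1.48458.

k = 0.634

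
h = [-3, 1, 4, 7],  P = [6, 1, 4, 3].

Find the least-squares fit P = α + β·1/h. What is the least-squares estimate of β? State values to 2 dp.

β = -3.59

Sums needed: Σ1 = 4, Σ1/h = 89/84, Σ1/h·1/h = 8425/7056.
And ΣP = 14, Σ1/h·P = 3/7.
Δ = 4·(8425/7056) − (89/84)² = 8593/2352.
α = (14·(8425/7056) − (89/84)·(3/7))/(8593/2352) = 114746/25779; β = (4·(3/7) − (89/84)·14)/(8593/2352) = -30856/8593.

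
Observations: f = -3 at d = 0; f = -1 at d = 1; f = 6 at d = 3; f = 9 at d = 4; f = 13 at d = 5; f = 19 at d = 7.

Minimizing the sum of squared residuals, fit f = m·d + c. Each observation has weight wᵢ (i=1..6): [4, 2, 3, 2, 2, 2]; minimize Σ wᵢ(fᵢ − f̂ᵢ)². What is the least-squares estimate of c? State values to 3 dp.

Entries of MᵀWM: Σwᵢ·d·d = 209, Σwᵢ·d = 43, Σwᵢ·1 = 15.
Right-hand side: Σwᵢ·d·f = 520, Σwᵢ·f = 86.
So MᵀWM·[m, c]ᵀ = MᵀWf: [[209, 43]; [43, 15]]·[m, c]ᵀ = [520, 86]ᵀ.
Determinant 209·15 − 43² = 1286.
m = (520·15 − 43·86)/1286 = 2051/643; c = (209·86 − 43·520)/1286 = -2193/643.

c = -3.411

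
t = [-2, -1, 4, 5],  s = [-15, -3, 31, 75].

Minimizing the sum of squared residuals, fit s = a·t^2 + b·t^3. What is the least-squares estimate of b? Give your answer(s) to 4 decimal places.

Entries of XᵀX: Σt^2·t^2 = 898, Σt^2·t^3 = 4116, Σt^3·t^3 = 19786.
Right-hand side: Σt^2·s = 2308, Σt^3·s = 11482.
XᵀX·[a, b]ᵀ = Xᵀs becomes [[898, 4116]; [4116, 19786]]·[a, b]ᵀ = [2308, 11482]ᵀ.
Determinant 898·19786 − 4116² = 826372.
a = (2308·19786 − 4116·11482)/826372 = -398456/206593; b = (898·11482 − 4116·2308)/826372 = 202777/206593.

b = 0.9815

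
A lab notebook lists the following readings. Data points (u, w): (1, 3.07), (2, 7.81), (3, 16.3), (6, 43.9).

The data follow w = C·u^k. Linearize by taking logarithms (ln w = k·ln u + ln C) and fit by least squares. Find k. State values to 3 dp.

k = 1.501

With ln wᵢ as the transformed response and ln uᵢ as the regressor:
Sums: Σln u = 3.5835, Σ(ln u)² = 4.8978, Σln w = 9.7502, Σln u·ln w = 11.2674.
Normal system: [[4.8978, 3.5835]; [3.5835, 4]]·[k, ln C]ᵀ = [11.2674, 9.7502]ᵀ.
Δ = 4.8978·4 − (3.5835)² = 6.7496; k = (11.2674·4 − 3.5835·9.7502)/6.7496 = 1.50078, ln C = (4.8978·9.7502 − 3.5835·11.2674)/6.7496 = 1.09302.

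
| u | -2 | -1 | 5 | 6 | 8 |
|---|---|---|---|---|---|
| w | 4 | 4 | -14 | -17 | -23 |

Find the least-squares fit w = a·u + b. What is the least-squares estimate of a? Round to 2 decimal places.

The normal system XᵀX·[a, b]ᵀ = Xᵀw is [[130, 16]; [16, 5]]·[a, b]ᵀ = [-368, -46]ᵀ.
det = 130·5 − 16² = 394.
a = ((-368)·5 − 16·(-46))/394 = -552/197; b = (130·(-46) − 16·(-368))/394 = -46/197.

a = -2.80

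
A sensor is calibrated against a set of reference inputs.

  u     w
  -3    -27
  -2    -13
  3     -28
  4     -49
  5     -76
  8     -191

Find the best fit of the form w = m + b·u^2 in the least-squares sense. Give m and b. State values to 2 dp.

m = -1.13, b = -2.97

XᵀX·[m, b]ᵀ = Xᵀw reads: 6·m + 127·b = -384;  127·m + 5155·b = -15455.
Determinant 6·5155 − 127² = 14801.
m = ((-384)·5155 − 127·(-15455))/14801 = -16735/14801; b = (6·(-15455) − 127·(-384))/14801 = -43962/14801.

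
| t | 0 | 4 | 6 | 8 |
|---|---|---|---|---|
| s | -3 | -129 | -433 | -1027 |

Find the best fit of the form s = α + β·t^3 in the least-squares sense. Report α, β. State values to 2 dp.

α = -1.71, β = -2.00

Normal-equation sums: Σ1 = 4, Σt^3 = 792, Σt^3·t^3 = 312896.
And Σs = -1592, Σt^3·s = -627608.
So XᵀX·[α, β]ᵀ = Xᵀs: [[4, 792]; [792, 312896]]·[α, β]ᵀ = [-1592, -627608]ᵀ.
Δ = 4·312896 − 792² = 624320.
α = ((-1592)·312896 − 792·(-627608))/624320 = -16639/9755; β = (4·(-627608) − 792·(-1592))/624320 = -39049/19510.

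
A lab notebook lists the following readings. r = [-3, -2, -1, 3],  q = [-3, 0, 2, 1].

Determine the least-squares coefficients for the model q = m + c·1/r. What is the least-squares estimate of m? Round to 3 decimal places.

Compute the Gram sums: Σ1 = 4, Σ1/r = -3/2, Σ1/r·1/r = 53/36.
For Mᵀq: Σq = 0, Σ1/r·q = -2/3.
Eliminating c: (53/36)·(row 1) − (-3/2)·(row 2) gives (131/36)·m = (53/36)·0 − (-3/2)·(-2/3) = -1, so m = -36/131.
Then c = ((-2/3) − (-3/2)·(-36/131))/(53/36) = -96/131.

m = -0.275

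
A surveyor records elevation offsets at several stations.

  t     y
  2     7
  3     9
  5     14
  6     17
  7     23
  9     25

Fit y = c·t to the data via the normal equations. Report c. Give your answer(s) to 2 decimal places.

c = 2.94

Sums needed: Σt·t = 204.
And Σt·y = 599.
AᵀA·[c]ᵀ = Aᵀy becomes [[204]]·[c]ᵀ = [599]ᵀ.
c = 599/204 = 2.93627.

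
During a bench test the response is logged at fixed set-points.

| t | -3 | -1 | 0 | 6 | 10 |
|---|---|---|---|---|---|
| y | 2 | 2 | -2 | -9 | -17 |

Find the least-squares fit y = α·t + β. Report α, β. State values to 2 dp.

AᵀA·[α, β]ᵀ = Aᵀy reads: 146·α + 12·β = -232;  12·α + 5·β = -24.
det = 146·5 − 12² = 586.
α = ((-232)·5 − 12·(-24))/586 = -436/293; β = (146·(-24) − 12·(-232))/586 = -360/293.

α = -1.49, β = -1.23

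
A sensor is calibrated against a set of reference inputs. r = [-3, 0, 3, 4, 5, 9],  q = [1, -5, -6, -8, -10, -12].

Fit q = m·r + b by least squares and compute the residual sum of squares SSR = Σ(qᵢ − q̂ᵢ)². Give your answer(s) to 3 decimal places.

SSR = 7.043

Normal-equation sums: Σr·r = 140, Σr = 18, Σ1 = 6.
For Mᵀq: Σr·q = -211, Σq = -40.
Normal equations: [[140, 18]; [18, 6]]·[m, b]ᵀ = [-211, -40]ᵀ.
det = 140·6 − 18² = 516.
m = ((-211)·6 − 18·(-40))/516 = -91/86; b = (140·(-40) − 18·(-211))/516 = -901/258.
Residuals: 170/129, -389/258, 2/3, -71/258, -157/129, 131/129; SSR = 1817/258.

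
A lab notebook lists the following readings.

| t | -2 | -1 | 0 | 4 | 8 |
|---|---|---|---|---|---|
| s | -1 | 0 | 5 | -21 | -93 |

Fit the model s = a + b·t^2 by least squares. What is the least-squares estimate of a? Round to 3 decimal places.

Compute the Gram sums: Σ1 = 5, Σt^2 = 85, Σt^2·t^2 = 4369.
And Σs = -110, Σt^2·s = -6292.
Determinant 5·4369 − 85² = 14620.
a = ((-110)·4369 − 85·(-6292))/14620 = 319/86; b = (5·(-6292) − 85·(-110))/14620 = -2211/1462.

a = 3.709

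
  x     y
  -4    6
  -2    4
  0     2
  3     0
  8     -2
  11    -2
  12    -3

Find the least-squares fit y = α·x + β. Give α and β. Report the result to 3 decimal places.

α = -0.512, β = 2.763

The normal system MᵀM·[α, β]ᵀ = Mᵀy is [[358, 28]; [28, 7]]·[α, β]ᵀ = [-106, 5]ᵀ.
Δ = 358·7 − 28² = 1722.
α = ((-106)·7 − 28·5)/1722 = -21/41; β = (358·5 − 28·(-106))/1722 = 793/287.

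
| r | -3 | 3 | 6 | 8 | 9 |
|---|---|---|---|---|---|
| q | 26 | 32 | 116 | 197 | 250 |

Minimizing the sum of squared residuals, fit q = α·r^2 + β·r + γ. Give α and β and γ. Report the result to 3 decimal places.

Sums needed: Σr^2·r^2 = 12115, Σr^2·r = 1457, Σr^2 = 199, Σr·r = 199, Σr = 23, Σ1 = 5.
And Σr^2·q = 37556, Σr·q = 4540, Σq = 621.
Row-reducing yields α = 237481/81354, β = 89395/81354, γ = 5743/1937.

α = 2.919, β = 1.099, γ = 2.965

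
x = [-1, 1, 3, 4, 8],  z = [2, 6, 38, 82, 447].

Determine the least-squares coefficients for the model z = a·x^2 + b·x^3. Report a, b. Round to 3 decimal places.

a = 3.049, b = 0.492

The normal equations are: 4435·a + 34035·b = 30270;  34035·a + 266971·b = 235142.
(Σx^2·x^2 = 4435, Σx^2·x^3 = 34035, Σx^3·x^3 = 266971, Σx^2·z = 30270, Σx^3·z = 235142.)
Δ = 4435·266971 − 34035² = 25635160.
a = (30270·266971 − 34035·235142)/25635160 = 1953855/640879; b = (4435·235142 − 34035·30270)/25635160 = 315383/640879.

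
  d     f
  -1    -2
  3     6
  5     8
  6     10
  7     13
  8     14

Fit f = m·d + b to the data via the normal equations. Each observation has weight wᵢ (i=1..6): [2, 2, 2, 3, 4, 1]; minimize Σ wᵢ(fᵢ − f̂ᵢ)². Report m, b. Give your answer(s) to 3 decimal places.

m = 1.793, b = -0.138

Setting ∂/∂m … = 0 gives: 438·m + 68·b = 776;  68·m + 14·b = 120.
(Σwᵢ·d·d = 438, Σwᵢ·d = 68, Σwᵢ·1 = 14, Σwᵢ·d·f = 776, Σwᵢ·f = 120.)
det = 438·14 − 68² = 1508.
m = (776·14 − 68·120)/1508 = 52/29; b = (438·120 − 68·776)/1508 = -4/29.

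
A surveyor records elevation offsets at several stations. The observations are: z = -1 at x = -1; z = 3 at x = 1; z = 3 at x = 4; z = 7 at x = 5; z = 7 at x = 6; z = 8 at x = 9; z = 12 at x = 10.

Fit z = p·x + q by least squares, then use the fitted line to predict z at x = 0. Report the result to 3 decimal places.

AᵀA·[p, q]ᵀ = Aᵀz reads: 260·p + 34·q = 285;  34·p + 7·q = 39.
Eliminating q: 7·(row 1) − 34·(row 2) gives 664·p = 7·285 − 34·39 = 669, so p = 669/664.
Then q = (39 − 34·(669/664))/7 = 225/332.
At x = 0: ẑ = (669/664)·(0) + (225/332)·(1) = 225/332.

ẑ = 0.678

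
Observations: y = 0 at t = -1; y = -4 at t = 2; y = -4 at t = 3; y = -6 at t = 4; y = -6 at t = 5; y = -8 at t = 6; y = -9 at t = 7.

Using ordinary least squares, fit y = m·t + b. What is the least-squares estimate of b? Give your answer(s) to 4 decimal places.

Entries of MᵀM: Σt·t = 140, Σt = 26, Σ1 = 7.
Right-hand side: Σt·y = -185, Σy = -37.
MᵀM·[m, b]ᵀ = Mᵀy becomes [[140, 26]; [26, 7]]·[m, b]ᵀ = [-185, -37]ᵀ.
Eliminating b: 7·(row 1) − 26·(row 2) gives 304·m = 7·(-185) − 26·(-37) = -333, so m = -333/304.
Then b = ((-37) − 26·(-333/304))/7 = -185/152.

b = -1.2171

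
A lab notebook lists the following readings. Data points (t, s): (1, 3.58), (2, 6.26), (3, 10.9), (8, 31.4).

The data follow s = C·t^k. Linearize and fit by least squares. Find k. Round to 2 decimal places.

Linearized form: ln s = k·ln t + ln C. From the 4 transformed points,
Σln t = 3.8712, Σ(ln t)² = 6.0115, Σln s = 8.9451, Σln t·ln s = 11.0631.
Equations: 6.0115·k + 3.8712·ln C = 11.0631;  3.8712·k + 4·ln C = 8.9451.
Δ = 6.0115·4 − (3.8712)² = 9.0597; k = (11.0631·4 − 3.8712·8.9451)/9.0597 = 1.06230, ln C = (6.0115·8.9451 − 3.8712·11.0631)/9.0597 = 1.20818.

k = 1.06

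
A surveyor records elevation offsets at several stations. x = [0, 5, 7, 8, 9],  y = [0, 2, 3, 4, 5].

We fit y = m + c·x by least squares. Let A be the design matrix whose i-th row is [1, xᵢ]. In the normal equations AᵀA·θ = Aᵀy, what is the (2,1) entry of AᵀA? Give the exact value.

29

Row 2 ↔ basis x, column 1 ↔ basis 1, so (AᵀA)_{2,1} = Σᵢ x = (0)·(1) + (5)·(1) + (7)·(1) + (8)·(1) + (9)·(1) = 29.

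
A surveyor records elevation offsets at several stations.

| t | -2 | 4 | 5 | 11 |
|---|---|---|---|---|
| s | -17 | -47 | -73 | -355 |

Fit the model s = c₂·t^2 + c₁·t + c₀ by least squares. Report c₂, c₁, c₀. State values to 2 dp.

XᵀX·[c₂, c₁, c₀]ᵀ = Xᵀs reads: 15538·c₂ + 1512·c₁ + 166·c₀ = -45600;  1512·c₂ + 166·c₁ + 18·c₀ = -4424;  166·c₂ + 18·c₁ + 4·c₀ = -492.
(Σt^2·t^2 = 15538, Σt^2·t = 1512, Σt^2 = 166, Σt·t = 166, Σt = 18, Σ1 = 4, Σt^2·s = -45600, Σt·s = -4424, Σs = -492.)
Row-reducing yields c₂ = -3, c₁ = 1, c₀ = -3.

c₂ = -3.00, c₁ = 1.00, c₀ = -3.00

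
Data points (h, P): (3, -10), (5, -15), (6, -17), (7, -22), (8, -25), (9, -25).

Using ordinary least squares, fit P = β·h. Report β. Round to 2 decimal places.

Forming XᵀX = [[264]] and XᵀP = [-786]ᵀ gives XᵀX·[β]ᵀ = XᵀP.
Hence β = -786 / 264 ≈ -2.97727.

β = -2.98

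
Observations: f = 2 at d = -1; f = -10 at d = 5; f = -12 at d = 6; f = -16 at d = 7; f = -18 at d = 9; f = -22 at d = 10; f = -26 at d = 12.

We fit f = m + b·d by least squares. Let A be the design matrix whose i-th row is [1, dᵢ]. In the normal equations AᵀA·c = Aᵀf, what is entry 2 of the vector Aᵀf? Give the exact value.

Entry 2 ↔ basis d, so (Aᵀf)_{2} = Σᵢ (d)·fᵢ = (-1)·(2) + (5)·(-10) + (6)·(-12) + (7)·(-16) + (9)·(-18) + (10)·(-22) + (12)·(-26) = -930.

-930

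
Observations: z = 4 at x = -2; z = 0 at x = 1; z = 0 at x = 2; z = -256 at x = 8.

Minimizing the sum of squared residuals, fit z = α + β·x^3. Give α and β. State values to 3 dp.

α = 1.480, β = -0.503

The normal equations are: 4·α + 513·β = -252;  513·α + 262273·β = -131104.
det = 4·262273 − 513² = 785923.
α = ((-252)·262273 − 513·(-131104))/785923 = 1163556/785923; β = (4·(-131104) − 513·(-252))/785923 = -395140/785923.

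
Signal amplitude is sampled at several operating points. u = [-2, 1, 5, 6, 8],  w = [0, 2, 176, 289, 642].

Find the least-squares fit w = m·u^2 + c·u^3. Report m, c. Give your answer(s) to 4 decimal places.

Setting ∂/∂m … = 0 gives: 6034·m + 43638·c = 55894;  43638·m + 324490·c = 413130.
Determinant 6034·324490 − 43638² = 53697616.
m = (55894·324490 − 43638·413130)/53697616 = 6804820/3356101; c = (6034·413130 − 43638·55894)/53697616 = 479679/479443.

m = 2.0276, c = 1.0005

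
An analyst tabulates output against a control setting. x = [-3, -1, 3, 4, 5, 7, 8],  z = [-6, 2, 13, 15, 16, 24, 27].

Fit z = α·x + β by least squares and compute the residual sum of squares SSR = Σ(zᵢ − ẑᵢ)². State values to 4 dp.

From the data, Σx·x = 173, Σx = 23, Σ1 = 7.
Right-hand side: Σx·z = 579, Σz = 91.
Normal equations: [[173, 23]; [23, 7]]·[α, β]ᵀ = [579, 91]ᵀ.
Eliminating β: 7·(row 1) − 23·(row 2) gives 682·α = 7·579 − 23·91 = 1960, so α = 980/341.
Then β = (91 − 23·(980/341))/7 = 1213/341.
Residuals: -29/31, 449/341, 280/341, -18/341, -657/341, 111/341, 14/31; SSR = 2492/341.

SSR = 7.3079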